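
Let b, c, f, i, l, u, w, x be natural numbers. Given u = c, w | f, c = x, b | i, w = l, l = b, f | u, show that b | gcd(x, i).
w = l and w | f, therefore l | f. From u = c and f | u, f | c. c = x, so f | x. l | f, so l | x. l = b, so b | x. Since b | i, b | gcd(x, i).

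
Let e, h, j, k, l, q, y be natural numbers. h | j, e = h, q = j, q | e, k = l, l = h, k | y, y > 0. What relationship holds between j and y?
j ≤ y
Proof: q = j and q | e, therefore j | e. Since e = h, j | h. From h | j, h = j. Since k = l and l = h, k = h. k | y, so h | y. Since y > 0, h ≤ y. h = j, so j ≤ y.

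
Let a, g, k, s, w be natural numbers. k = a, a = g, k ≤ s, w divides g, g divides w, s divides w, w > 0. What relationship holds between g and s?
g = s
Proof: Since k = a and a = g, k = g. k ≤ s, so g ≤ s. w divides g and g divides w, thus w = g. Since s divides w and w > 0, s ≤ w. Since w = g, s ≤ g. g ≤ s, so g = s.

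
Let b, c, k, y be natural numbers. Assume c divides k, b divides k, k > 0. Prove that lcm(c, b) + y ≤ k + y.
c divides k and b divides k, so lcm(c, b) divides k. Since k > 0, lcm(c, b) ≤ k. Then lcm(c, b) + y ≤ k + y.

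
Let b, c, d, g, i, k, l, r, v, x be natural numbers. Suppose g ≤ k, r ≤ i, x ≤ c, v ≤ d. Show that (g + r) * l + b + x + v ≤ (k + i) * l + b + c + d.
Since g ≤ k and r ≤ i, g + r ≤ k + i. By multiplying by a non-negative, (g + r) * l ≤ (k + i) * l. Then (g + r) * l + b ≤ (k + i) * l + b. Since x ≤ c and v ≤ d, x + v ≤ c + d. Since (g + r) * l + b ≤ (k + i) * l + b, (g + r) * l + b + x + v ≤ (k + i) * l + b + c + d.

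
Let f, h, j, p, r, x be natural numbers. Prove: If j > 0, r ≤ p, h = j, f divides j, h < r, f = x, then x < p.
Because f = x and f divides j, x divides j. j > 0, so x ≤ j. h < r and r ≤ p, therefore h < p. Since h = j, j < p. From x ≤ j, x < p.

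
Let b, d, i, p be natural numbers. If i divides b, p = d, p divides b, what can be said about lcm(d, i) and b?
lcm(d, i) divides b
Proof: Because p = d and p divides b, d divides b. Since i divides b, lcm(d, i) divides b.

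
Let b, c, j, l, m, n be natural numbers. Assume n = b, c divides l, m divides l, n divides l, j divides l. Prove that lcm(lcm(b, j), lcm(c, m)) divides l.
n = b and n divides l, thus b divides l. Since j divides l, lcm(b, j) divides l. From c divides l and m divides l, lcm(c, m) divides l. lcm(b, j) divides l, so lcm(lcm(b, j), lcm(c, m)) divides l.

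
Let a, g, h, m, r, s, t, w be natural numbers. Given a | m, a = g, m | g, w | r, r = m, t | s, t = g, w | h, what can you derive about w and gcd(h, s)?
w | gcd(h, s)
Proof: Because a = g and a | m, g | m. From m | g, m = g. r = m and w | r, so w | m. From m = g, w | g. From t = g and t | s, g | s. Since w | g, w | s. Since w | h, w | gcd(h, s).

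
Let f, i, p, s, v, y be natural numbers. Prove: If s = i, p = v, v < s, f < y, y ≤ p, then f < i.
p = v and y ≤ p, hence y ≤ v. s = i and v < s, thus v < i. Since y ≤ v, y < i. Since f < y, f < i.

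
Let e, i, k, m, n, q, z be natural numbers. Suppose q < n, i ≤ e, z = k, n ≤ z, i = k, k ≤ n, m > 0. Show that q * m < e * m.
z = k and n ≤ z, so n ≤ k. Because k ≤ n, n = k. Since q < n, q < k. From i = k and i ≤ e, k ≤ e. Since q < k, q < e. Using m > 0, by multiplying by a positive, q * m < e * m.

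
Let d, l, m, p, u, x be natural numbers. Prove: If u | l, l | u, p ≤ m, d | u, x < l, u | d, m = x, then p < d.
l | u and u | l, so l = u. u | d and d | u, thus u = d. l = u, so l = d. Since m = x and p ≤ m, p ≤ x. x < l, so p < l. Because l = d, p < d.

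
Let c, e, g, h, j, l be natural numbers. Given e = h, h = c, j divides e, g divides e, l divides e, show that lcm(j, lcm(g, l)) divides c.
Since e = h and h = c, e = c. Because g divides e and l divides e, lcm(g, l) divides e. Since j divides e, lcm(j, lcm(g, l)) divides e. e = c, so lcm(j, lcm(g, l)) divides c.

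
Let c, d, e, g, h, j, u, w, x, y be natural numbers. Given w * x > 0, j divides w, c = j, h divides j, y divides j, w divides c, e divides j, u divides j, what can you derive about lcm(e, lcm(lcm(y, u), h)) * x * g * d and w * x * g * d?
lcm(e, lcm(lcm(y, u), h)) * x * g * d ≤ w * x * g * d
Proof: Since c = j and w divides c, w divides j. j divides w, so j = w. Since y divides j and u divides j, lcm(y, u) divides j. Since h divides j, lcm(lcm(y, u), h) divides j. From e divides j, lcm(e, lcm(lcm(y, u), h)) divides j. Since j = w, lcm(e, lcm(lcm(y, u), h)) divides w. Then lcm(e, lcm(lcm(y, u), h)) * x divides w * x. w * x > 0, so lcm(e, lcm(lcm(y, u), h)) * x ≤ w * x. By multiplying by a non-negative, lcm(e, lcm(lcm(y, u), h)) * x * g ≤ w * x * g. By multiplying by a non-negative, lcm(e, lcm(lcm(y, u), h)) * x * g * d ≤ w * x * g * d.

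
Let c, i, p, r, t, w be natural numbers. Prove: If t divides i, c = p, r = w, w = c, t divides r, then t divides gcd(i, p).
Since r = w and w = c, r = c. t divides r, so t divides c. From c = p, t divides p. From t divides i, t divides gcd(i, p).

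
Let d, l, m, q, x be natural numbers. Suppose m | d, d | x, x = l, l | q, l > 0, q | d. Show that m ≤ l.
x = l and d | x, therefore d | l. From l | q and q | d, l | d. d | l, so d = l. m | d, so m | l. Since l > 0, m ≤ l.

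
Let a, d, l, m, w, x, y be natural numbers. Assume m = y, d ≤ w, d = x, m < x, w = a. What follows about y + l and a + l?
y + l < a + l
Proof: m = y and m < x, thus y < x. w = a and d ≤ w, therefore d ≤ a. d = x, so x ≤ a. y < x, so y < a. Then y + l < a + l.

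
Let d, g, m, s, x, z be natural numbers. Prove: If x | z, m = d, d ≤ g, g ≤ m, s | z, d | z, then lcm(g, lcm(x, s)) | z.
m = d and g ≤ m, hence g ≤ d. d ≤ g, so d = g. d | z, so g | z. x | z and s | z, so lcm(x, s) | z. g | z, so lcm(g, lcm(x, s)) | z.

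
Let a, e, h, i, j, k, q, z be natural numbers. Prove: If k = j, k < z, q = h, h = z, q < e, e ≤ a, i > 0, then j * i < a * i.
Since k = j and k < z, j < z. Since q = h and h = z, q = z. From q < e and e ≤ a, q < a. q = z, so z < a. j < z, so j < a. Combining with i > 0, by multiplying by a positive, j * i < a * i.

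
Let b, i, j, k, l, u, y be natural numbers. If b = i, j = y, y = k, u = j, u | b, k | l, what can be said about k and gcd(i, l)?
k | gcd(i, l)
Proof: j = y and y = k, hence j = k. u = j and u | b, thus j | b. Since j = k, k | b. b = i, so k | i. Since k | l, k | gcd(i, l).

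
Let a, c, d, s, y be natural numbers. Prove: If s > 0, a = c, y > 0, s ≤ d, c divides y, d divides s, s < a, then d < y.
d divides s and s > 0, so d ≤ s. s ≤ d, so s = d. a = c and s < a, hence s < c. Since s = d, d < c. From c divides y and y > 0, c ≤ y. d < c, so d < y.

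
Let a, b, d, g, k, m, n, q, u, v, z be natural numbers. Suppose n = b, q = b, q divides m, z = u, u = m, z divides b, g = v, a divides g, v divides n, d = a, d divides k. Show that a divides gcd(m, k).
Since q = b and q divides m, b divides m. z = u and u = m, thus z = m. z divides b, so m divides b. Since b divides m, b = m. From n = b, n = m. g = v and a divides g, hence a divides v. Since v divides n, a divides n. Since n = m, a divides m. Because d = a and d divides k, a divides k. Since a divides m, a divides gcd(m, k).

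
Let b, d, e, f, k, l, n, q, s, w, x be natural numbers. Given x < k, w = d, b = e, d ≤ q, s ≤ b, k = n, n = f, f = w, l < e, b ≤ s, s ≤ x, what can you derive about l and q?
l < q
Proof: Since n = f and f = w, n = w. Since w = d, n = d. From s ≤ b and b ≤ s, s = b. b = e, so s = e. k = n and x < k, therefore x < n. Since s ≤ x, s < n. s = e, so e < n. Since n = d, e < d. Since d ≤ q, e < q. Because l < e, l < q.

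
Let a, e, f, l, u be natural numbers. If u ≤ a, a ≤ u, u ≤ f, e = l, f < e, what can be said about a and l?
a < l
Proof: u ≤ a and a ≤ u, therefore u = a. u ≤ f and f < e, so u < e. Since e = l, u < l. Since u = a, a < l.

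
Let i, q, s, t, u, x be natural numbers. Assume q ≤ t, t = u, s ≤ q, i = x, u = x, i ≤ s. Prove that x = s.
From t = u and u = x, t = x. s ≤ q and q ≤ t, therefore s ≤ t. Since t = x, s ≤ x. i = x and i ≤ s, therefore x ≤ s. Since s ≤ x, s = x. Then x = s.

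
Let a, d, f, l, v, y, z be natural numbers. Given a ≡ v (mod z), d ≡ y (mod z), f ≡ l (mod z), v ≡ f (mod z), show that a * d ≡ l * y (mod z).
From a ≡ v (mod z) and v ≡ f (mod z), a ≡ f (mod z). f ≡ l (mod z), so a ≡ l (mod z). d ≡ y (mod z), so a * d ≡ l * y (mod z).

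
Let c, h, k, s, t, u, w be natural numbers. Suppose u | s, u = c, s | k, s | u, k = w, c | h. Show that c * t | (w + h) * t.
Because s | u and u | s, s = u. u = c, so s = c. k = w and s | k, hence s | w. Since s = c, c | w. c | h, so c | w + h. Then c * t | (w + h) * t.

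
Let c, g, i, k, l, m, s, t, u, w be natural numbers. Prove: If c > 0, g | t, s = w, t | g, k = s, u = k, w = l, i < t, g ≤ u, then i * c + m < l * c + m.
From k = s and s = w, k = w. w = l, so k = l. g | t and t | g, hence g = t. Since u = k and g ≤ u, g ≤ k. g = t, so t ≤ k. From i < t, i < k. Since k = l, i < l. Because c > 0, i * c < l * c. Then i * c + m < l * c + m.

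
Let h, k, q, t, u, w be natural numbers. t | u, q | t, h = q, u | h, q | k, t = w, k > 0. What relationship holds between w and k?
w ≤ k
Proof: Since h = q and u | h, u | q. t | u, so t | q. q | t, so q = t. Since t = w, q = w. q | k and k > 0, so q ≤ k. q = w, so w ≤ k.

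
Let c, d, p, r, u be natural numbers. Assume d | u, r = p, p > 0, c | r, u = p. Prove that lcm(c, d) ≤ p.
From r = p and c | r, c | p. u = p and d | u, thus d | p. From c | p, lcm(c, d) | p. p > 0, so lcm(c, d) ≤ p.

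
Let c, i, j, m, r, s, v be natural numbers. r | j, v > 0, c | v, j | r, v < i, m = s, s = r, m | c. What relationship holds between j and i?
j < i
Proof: r | j and j | r, hence r = j. s = r, so s = j. m = s and m | c, hence s | c. c | v, so s | v. Since v > 0, s ≤ v. Since s = j, j ≤ v. v < i, so j < i.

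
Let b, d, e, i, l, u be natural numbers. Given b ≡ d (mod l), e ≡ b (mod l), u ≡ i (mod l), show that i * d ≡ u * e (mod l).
From e ≡ b (mod l) and b ≡ d (mod l), e ≡ d (mod l). u ≡ i (mod l), so u * e ≡ i * d (mod l). Then i * d ≡ u * e (mod l).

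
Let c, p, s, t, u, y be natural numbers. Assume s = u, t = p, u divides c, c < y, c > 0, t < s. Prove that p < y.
s = u and t < s, so t < u. t = p, so p < u. u divides c and c > 0, so u ≤ c. Since c < y, u < y. p < u, so p < y.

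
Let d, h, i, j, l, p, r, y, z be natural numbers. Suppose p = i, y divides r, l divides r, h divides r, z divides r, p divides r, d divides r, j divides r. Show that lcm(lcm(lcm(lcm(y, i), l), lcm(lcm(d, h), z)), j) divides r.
p = i and p divides r, hence i divides r. From y divides r, lcm(y, i) divides r. Since l divides r, lcm(lcm(y, i), l) divides r. Since d divides r and h divides r, lcm(d, h) divides r. Since z divides r, lcm(lcm(d, h), z) divides r. Since lcm(lcm(y, i), l) divides r, lcm(lcm(lcm(y, i), l), lcm(lcm(d, h), z)) divides r. Because j divides r, lcm(lcm(lcm(lcm(y, i), l), lcm(lcm(d, h), z)), j) divides r.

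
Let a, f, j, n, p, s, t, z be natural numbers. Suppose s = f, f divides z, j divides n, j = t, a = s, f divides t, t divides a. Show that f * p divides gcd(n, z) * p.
From a = s and t divides a, t divides s. s = f, so t divides f. Since f divides t, t = f. j = t, so j = f. Since j divides n, f divides n. f divides z, so f divides gcd(n, z). Then f * p divides gcd(n, z) * p.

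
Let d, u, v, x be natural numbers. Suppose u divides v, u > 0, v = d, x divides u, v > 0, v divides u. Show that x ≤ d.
Since u divides v and v > 0, u ≤ v. v divides u and u > 0, so v ≤ u. Since u ≤ v, u = v. v = d, so u = d. x divides u and u > 0, thus x ≤ u. u = d, so x ≤ d.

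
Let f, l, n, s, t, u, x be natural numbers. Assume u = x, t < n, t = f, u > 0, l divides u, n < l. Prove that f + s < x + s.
t < n and n < l, thus t < l. l divides u and u > 0, hence l ≤ u. t < l, so t < u. Because u = x, t < x. From t = f, f < x. Then f + s < x + s.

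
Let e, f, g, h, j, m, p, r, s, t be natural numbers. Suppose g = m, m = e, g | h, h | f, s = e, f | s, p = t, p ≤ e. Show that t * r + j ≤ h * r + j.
Since g = m and m = e, g = e. g | h, so e | h. s = e and f | s, thus f | e. h | f, so h | e. Since e | h, e = h. Because p = t and p ≤ e, t ≤ e. e = h, so t ≤ h. Then t * r ≤ h * r. Then t * r + j ≤ h * r + j.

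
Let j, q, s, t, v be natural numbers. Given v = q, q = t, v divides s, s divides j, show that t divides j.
Because v = q and q = t, v = t. From v divides s, t divides s. Since s divides j, t divides j.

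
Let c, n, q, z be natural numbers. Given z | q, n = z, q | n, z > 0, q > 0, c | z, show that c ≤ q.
z | q and q > 0, therefore z ≤ q. Since n = z and q | n, q | z. Since z > 0, q ≤ z. Because z ≤ q, z = q. Since c | z, c | q. q > 0, so c ≤ q.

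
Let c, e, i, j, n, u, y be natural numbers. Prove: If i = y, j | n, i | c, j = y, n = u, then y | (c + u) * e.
i = y and i | c, thus y | c. n = u and j | n, hence j | u. Since j = y, y | u. Since y | c, y | c + u. Then y | (c + u) * e.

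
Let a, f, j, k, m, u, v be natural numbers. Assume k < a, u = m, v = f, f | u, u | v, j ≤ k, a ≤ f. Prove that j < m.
From v = f and u | v, u | f. Since f | u, f = u. Since u = m, f = m. Since k < a and a ≤ f, k < f. f = m, so k < m. j ≤ k, so j < m.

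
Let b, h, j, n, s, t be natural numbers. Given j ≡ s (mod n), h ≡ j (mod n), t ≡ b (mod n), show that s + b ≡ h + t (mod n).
h ≡ j (mod n) and j ≡ s (mod n), so h ≡ s (mod n). From t ≡ b (mod n), by adding congruences, h + t ≡ s + b (mod n). Then s + b ≡ h + t (mod n).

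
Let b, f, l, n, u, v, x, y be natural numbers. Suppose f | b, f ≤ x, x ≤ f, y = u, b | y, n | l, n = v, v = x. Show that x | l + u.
Since n = v and v = x, n = x. Since n | l, x | l. f ≤ x and x ≤ f, so f = x. f | b and b | y, therefore f | y. f = x, so x | y. Since y = u, x | u. Since x | l, x | l + u.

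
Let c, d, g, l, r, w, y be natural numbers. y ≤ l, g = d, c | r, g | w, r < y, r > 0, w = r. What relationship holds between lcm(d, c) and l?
lcm(d, c) < l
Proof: w = r and g | w, so g | r. Because g = d, d | r. Since c | r, lcm(d, c) | r. Since r > 0, lcm(d, c) ≤ r. From r < y and y ≤ l, r < l. Since lcm(d, c) ≤ r, lcm(d, c) < l.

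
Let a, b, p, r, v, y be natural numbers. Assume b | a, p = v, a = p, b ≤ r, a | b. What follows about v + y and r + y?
v + y ≤ r + y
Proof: Since b | a and a | b, b = a. Since a = p, b = p. b ≤ r, so p ≤ r. p = v, so v ≤ r. Then v + y ≤ r + y.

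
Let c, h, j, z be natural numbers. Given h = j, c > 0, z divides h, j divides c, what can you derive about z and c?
z ≤ c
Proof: h = j and z divides h, so z divides j. Since j divides c, z divides c. c > 0, so z ≤ c.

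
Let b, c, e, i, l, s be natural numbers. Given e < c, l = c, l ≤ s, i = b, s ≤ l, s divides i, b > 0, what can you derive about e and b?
e < b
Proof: Because s ≤ l and l ≤ s, s = l. Since l = c, s = c. Because i = b and s divides i, s divides b. Since b > 0, s ≤ b. Because s = c, c ≤ b. e < c, so e < b.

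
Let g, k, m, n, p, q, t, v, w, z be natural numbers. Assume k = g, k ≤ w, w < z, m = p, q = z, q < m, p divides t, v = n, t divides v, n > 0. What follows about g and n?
g < n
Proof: k ≤ w and w < z, hence k < z. k = g, so g < z. q = z and q < m, so z < m. m = p, so z < p. g < z, so g < p. Because v = n and t divides v, t divides n. p divides t, so p divides n. n > 0, so p ≤ n. Since g < p, g < n.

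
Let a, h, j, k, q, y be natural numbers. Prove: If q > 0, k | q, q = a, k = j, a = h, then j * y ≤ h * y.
q = a and a = h, hence q = h. Because k | q and q > 0, k ≤ q. Since k = j, j ≤ q. q = h, so j ≤ h. Then j * y ≤ h * y.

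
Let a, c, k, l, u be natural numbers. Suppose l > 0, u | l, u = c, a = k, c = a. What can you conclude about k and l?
k ≤ l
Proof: Since u = c and c = a, u = a. Since a = k, u = k. u | l and l > 0, thus u ≤ l. Since u = k, k ≤ l.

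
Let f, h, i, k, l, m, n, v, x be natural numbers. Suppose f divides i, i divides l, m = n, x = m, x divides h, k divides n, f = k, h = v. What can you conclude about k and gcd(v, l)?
k divides gcd(v, l)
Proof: x = m and m = n, hence x = n. Because h = v and x divides h, x divides v. x = n, so n divides v. From k divides n, k divides v. f divides i and i divides l, so f divides l. Because f = k, k divides l. k divides v, so k divides gcd(v, l).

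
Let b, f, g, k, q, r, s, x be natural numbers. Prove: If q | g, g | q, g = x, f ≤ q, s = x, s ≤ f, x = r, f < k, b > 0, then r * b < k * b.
q | g and g | q, so q = g. From g = x, q = x. Since f ≤ q, f ≤ x. Because s = x and s ≤ f, x ≤ f. Because f ≤ x, f = x. x = r, so f = r. f < k, so r < k. From b > 0, r * b < k * b.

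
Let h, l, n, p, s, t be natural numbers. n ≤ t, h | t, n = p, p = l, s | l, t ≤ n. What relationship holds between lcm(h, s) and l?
lcm(h, s) | l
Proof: t ≤ n and n ≤ t, thus t = n. Since n = p, t = p. h | t, so h | p. p = l, so h | l. Because s | l, lcm(h, s) | l.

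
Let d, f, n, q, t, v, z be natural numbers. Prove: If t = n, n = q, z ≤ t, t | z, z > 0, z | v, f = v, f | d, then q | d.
From t = n and n = q, t = q. Since t | z and z > 0, t ≤ z. Since z ≤ t, z = t. z | v, so t | v. Since t = q, q | v. f = v and f | d, therefore v | d. q | v, so q | d.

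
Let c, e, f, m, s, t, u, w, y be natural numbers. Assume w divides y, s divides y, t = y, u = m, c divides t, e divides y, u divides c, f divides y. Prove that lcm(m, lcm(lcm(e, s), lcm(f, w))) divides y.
u = m and u divides c, thus m divides c. t = y and c divides t, hence c divides y. m divides c, so m divides y. From e divides y and s divides y, lcm(e, s) divides y. f divides y and w divides y, so lcm(f, w) divides y. Since lcm(e, s) divides y, lcm(lcm(e, s), lcm(f, w)) divides y. m divides y, so lcm(m, lcm(lcm(e, s), lcm(f, w))) divides y.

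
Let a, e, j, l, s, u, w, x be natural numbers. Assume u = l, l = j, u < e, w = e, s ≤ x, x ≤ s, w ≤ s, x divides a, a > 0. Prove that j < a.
From u = l and l = j, u = j. Since u < e, j < e. s ≤ x and x ≤ s, hence s = x. Since w ≤ s, w ≤ x. Since x divides a and a > 0, x ≤ a. Since w ≤ x, w ≤ a. Since w = e, e ≤ a. j < e, so j < a.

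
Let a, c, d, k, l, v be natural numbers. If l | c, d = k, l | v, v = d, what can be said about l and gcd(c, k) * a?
l | gcd(c, k) * a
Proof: From v = d and d = k, v = k. l | v, so l | k. From l | c, l | gcd(c, k). Then l | gcd(c, k) * a.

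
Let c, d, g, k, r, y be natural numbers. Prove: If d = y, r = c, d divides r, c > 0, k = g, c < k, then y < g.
r = c and d divides r, therefore d divides c. Since c > 0, d ≤ c. From d = y, y ≤ c. Because k = g and c < k, c < g. From y ≤ c, y < g.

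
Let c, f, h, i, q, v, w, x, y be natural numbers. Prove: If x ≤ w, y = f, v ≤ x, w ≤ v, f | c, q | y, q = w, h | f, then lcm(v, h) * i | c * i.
From v ≤ x and x ≤ w, v ≤ w. Since w ≤ v, w = v. q = w and q | y, thus w | y. y = f, so w | f. Because w = v, v | f. h | f, so lcm(v, h) | f. From f | c, lcm(v, h) | c. Then lcm(v, h) * i | c * i.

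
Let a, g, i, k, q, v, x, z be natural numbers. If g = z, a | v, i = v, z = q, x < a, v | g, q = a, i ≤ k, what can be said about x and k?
x < k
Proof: g = z and z = q, so g = q. Since q = a, g = a. Since v | g, v | a. Since a | v, v = a. i = v, so i = a. Since i ≤ k, a ≤ k. x < a, so x < k.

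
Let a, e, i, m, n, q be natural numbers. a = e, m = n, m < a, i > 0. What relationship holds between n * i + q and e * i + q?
n * i + q < e * i + q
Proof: Since m = n and m < a, n < a. a = e, so n < e. i > 0, so n * i < e * i. Then n * i + q < e * i + q.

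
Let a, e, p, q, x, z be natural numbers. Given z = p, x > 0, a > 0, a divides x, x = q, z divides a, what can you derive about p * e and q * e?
p * e ≤ q * e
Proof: From z divides a and a > 0, z ≤ a. z = p, so p ≤ a. From a divides x and x > 0, a ≤ x. Since x = q, a ≤ q. p ≤ a, so p ≤ q. By multiplying by a non-negative, p * e ≤ q * e.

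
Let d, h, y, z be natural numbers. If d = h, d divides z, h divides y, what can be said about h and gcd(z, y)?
h divides gcd(z, y)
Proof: d = h and d divides z, therefore h divides z. h divides y, so h divides gcd(z, y).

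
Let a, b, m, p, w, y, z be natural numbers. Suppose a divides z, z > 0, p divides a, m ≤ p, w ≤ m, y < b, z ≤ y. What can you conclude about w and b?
w < b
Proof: p divides a and a divides z, therefore p divides z. Since z > 0, p ≤ z. z ≤ y and y < b, thus z < b. Since p ≤ z, p < b. m ≤ p, so m < b. Since w ≤ m, w < b.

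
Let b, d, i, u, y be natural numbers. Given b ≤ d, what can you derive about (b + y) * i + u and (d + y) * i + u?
(b + y) * i + u ≤ (d + y) * i + u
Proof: b ≤ d, thus b + y ≤ d + y. Then (b + y) * i ≤ (d + y) * i. Then (b + y) * i + u ≤ (d + y) * i + u.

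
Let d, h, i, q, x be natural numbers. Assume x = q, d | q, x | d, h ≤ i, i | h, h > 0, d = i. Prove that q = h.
x = q and x | d, therefore q | d. d | q, so q = d. Since d = i, q = i. i | h and h > 0, hence i ≤ h. Because h ≤ i, i = h. Since q = i, q = h.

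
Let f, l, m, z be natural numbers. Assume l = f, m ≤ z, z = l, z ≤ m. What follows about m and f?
m = f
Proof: From m ≤ z and z ≤ m, m = z. z = l, so m = l. l = f, so m = f.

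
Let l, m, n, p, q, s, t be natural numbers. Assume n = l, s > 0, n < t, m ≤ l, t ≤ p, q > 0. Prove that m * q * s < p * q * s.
n < t and t ≤ p, hence n < p. From n = l, l < p. Since m ≤ l, m < p. Because q > 0, by multiplying by a positive, m * q < p * q. Combined with s > 0, by multiplying by a positive, m * q * s < p * q * s.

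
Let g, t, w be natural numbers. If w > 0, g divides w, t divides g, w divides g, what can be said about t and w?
t ≤ w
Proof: Because g divides w and w divides g, g = w. t divides g, so t divides w. w > 0, so t ≤ w.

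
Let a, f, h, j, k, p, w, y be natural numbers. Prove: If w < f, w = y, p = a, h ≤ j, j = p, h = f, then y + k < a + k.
Because w = y and w < f, y < f. Since j = p and h ≤ j, h ≤ p. Since p = a, h ≤ a. Since h = f, f ≤ a. y < f, so y < a. Then y + k < a + k.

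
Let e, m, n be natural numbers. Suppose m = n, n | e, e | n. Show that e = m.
From n | e and e | n, n = e. Since m = n, m = e. Then e = m.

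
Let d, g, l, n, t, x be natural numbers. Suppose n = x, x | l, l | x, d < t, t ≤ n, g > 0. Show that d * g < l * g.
x | l and l | x, thus x = l. n = x, so n = l. d < t and t ≤ n, therefore d < n. Since n = l, d < l. Since g > 0, d * g < l * g.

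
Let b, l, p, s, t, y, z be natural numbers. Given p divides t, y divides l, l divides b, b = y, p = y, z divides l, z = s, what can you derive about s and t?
s divides t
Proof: b = y and l divides b, hence l divides y. Since y divides l, l = y. z divides l, so z divides y. p = y and p divides t, thus y divides t. Since z divides y, z divides t. Since z = s, s divides t.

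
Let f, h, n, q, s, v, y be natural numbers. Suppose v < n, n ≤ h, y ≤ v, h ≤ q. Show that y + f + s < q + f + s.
y ≤ v and v < n, therefore y < n. n ≤ h and h ≤ q, thus n ≤ q. From y < n, y < q. Then y + f < q + f. Then y + f + s < q + f + s.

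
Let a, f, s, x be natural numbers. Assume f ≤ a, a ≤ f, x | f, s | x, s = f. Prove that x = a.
s = f and s | x, thus f | x. Since x | f, x = f. f ≤ a and a ≤ f, therefore f = a. Since x = f, x = a.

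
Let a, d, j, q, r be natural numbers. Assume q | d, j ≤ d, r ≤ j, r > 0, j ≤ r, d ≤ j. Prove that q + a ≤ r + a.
Because d ≤ j and j ≤ d, d = j. Because j ≤ r and r ≤ j, j = r. Since d = j, d = r. From q | d, q | r. Since r > 0, q ≤ r. Then q + a ≤ r + a.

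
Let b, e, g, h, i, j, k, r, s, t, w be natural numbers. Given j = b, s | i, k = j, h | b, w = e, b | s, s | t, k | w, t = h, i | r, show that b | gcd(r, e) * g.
Since t = h and s | t, s | h. Since h | b, s | b. b | s, so s = b. s | i and i | r, hence s | r. s = b, so b | r. Because k = j and j = b, k = b. Because k | w, b | w. Since w = e, b | e. Since b | r, b | gcd(r, e). Then b | gcd(r, e) * g.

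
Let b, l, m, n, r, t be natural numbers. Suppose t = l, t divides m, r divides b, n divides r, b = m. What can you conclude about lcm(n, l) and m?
lcm(n, l) divides m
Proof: b = m and r divides b, thus r divides m. n divides r, so n divides m. t = l and t divides m, thus l divides m. Since n divides m, lcm(n, l) divides m.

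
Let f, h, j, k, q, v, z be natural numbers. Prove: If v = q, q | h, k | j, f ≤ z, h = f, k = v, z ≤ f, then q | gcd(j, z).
From k = v and v = q, k = q. k | j, so q | j. f ≤ z and z ≤ f, hence f = z. h = f and q | h, hence q | f. f = z, so q | z. Since q | j, q | gcd(j, z).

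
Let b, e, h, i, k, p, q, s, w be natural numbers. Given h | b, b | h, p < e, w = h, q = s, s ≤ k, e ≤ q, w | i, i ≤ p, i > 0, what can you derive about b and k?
b < k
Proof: From h | b and b | h, h = b. w = h, so w = b. Since w | i and i > 0, w ≤ i. p < e and e ≤ q, therefore p < q. From q = s, p < s. Since i ≤ p, i < s. s ≤ k, so i < k. w ≤ i, so w < k. w = b, so b < k.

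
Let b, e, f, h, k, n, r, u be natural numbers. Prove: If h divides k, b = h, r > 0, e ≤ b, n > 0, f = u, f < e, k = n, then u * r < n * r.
f = u and f < e, so u < e. b = h and e ≤ b, thus e ≤ h. k = n and h divides k, so h divides n. n > 0, so h ≤ n. e ≤ h, so e ≤ n. u < e, so u < n. Combining with r > 0, by multiplying by a positive, u * r < n * r.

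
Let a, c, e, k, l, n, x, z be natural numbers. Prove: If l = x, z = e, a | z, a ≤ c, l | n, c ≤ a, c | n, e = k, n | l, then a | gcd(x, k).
c ≤ a and a ≤ c, hence c = a. n | l and l | n, hence n = l. From l = x, n = x. c | n, so c | x. c = a, so a | x. From z = e and e = k, z = k. Because a | z, a | k. a | x, so a | gcd(x, k).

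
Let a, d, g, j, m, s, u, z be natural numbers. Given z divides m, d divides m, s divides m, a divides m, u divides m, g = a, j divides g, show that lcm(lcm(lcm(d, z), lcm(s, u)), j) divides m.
d divides m and z divides m, so lcm(d, z) divides m. From s divides m and u divides m, lcm(s, u) divides m. lcm(d, z) divides m, so lcm(lcm(d, z), lcm(s, u)) divides m. Since g = a and j divides g, j divides a. Because a divides m, j divides m. Since lcm(lcm(d, z), lcm(s, u)) divides m, lcm(lcm(lcm(d, z), lcm(s, u)), j) divides m.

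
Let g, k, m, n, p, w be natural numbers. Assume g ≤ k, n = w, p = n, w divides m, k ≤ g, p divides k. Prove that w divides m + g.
Because p = n and n = w, p = w. Because k ≤ g and g ≤ k, k = g. p divides k, so p divides g. p = w, so w divides g. w divides m, so w divides m + g.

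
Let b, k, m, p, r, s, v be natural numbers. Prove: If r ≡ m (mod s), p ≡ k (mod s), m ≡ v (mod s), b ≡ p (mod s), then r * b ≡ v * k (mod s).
r ≡ m (mod s) and m ≡ v (mod s), thus r ≡ v (mod s). Since b ≡ p (mod s) and p ≡ k (mod s), b ≡ k (mod s). Since r ≡ v (mod s), r * b ≡ v * k (mod s).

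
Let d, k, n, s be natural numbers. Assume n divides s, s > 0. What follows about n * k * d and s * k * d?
n * k * d ≤ s * k * d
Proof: Because n divides s and s > 0, n ≤ s. By multiplying by a non-negative, n * k ≤ s * k. By multiplying by a non-negative, n * k * d ≤ s * k * d.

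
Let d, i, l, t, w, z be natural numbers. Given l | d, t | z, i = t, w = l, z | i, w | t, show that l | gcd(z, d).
i = t and z | i, so z | t. t | z, so t = z. Since w | t, w | z. From w = l, l | z. l | d, so l | gcd(z, d).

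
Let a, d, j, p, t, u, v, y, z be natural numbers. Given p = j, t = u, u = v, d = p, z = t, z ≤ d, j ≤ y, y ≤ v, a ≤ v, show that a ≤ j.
From t = u and u = v, t = v. Since z = t and z ≤ d, t ≤ d. d = p, so t ≤ p. Since t = v, v ≤ p. Because p = j, v ≤ j. j ≤ y and y ≤ v, therefore j ≤ v. Since v ≤ j, v = j. a ≤ v, so a ≤ j.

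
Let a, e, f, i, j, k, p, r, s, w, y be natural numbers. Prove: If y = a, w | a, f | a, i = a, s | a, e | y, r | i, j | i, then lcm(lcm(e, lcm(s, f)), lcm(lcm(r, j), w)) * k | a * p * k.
Since y = a and e | y, e | a. s | a and f | a, therefore lcm(s, f) | a. e | a, so lcm(e, lcm(s, f)) | a. Since r | i and j | i, lcm(r, j) | i. i = a, so lcm(r, j) | a. w | a, so lcm(lcm(r, j), w) | a. Because lcm(e, lcm(s, f)) | a, lcm(lcm(e, lcm(s, f)), lcm(lcm(r, j), w)) | a. Then lcm(lcm(e, lcm(s, f)), lcm(lcm(r, j), w)) | a * p. Then lcm(lcm(e, lcm(s, f)), lcm(lcm(r, j), w)) * k | a * p * k.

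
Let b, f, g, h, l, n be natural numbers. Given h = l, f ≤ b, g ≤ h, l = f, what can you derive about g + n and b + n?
g + n ≤ b + n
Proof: Because h = l and l = f, h = f. g ≤ h, so g ≤ f. Since f ≤ b, g ≤ b. Then g + n ≤ b + n.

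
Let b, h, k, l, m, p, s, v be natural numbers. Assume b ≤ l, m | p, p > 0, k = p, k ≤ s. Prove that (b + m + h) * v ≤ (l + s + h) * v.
Because m | p and p > 0, m ≤ p. k = p and k ≤ s, thus p ≤ s. Since m ≤ p, m ≤ s. Then m + h ≤ s + h. Since b ≤ l, b + m + h ≤ l + s + h. Then (b + m + h) * v ≤ (l + s + h) * v.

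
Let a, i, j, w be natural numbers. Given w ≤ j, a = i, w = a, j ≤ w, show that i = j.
j ≤ w and w ≤ j, hence j = w. w = a, so j = a. Since a = i, j = i. Then i = j.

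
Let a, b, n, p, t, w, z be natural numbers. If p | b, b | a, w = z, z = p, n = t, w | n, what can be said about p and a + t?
p | a + t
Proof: From p | b and b | a, p | a. w = z and z = p, so w = p. n = t and w | n, so w | t. Since w = p, p | t. p | a, so p | a + t.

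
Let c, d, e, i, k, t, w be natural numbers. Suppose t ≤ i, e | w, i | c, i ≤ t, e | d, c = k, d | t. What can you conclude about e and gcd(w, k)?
e | gcd(w, k)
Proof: e | d and d | t, so e | t. Since i ≤ t and t ≤ i, i = t. Because c = k and i | c, i | k. Since i = t, t | k. e | t, so e | k. Since e | w, e | gcd(w, k).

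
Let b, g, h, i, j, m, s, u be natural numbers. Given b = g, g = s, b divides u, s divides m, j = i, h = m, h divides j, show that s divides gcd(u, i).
b = g and g = s, so b = s. Since b divides u, s divides u. h = m and h divides j, hence m divides j. j = i, so m divides i. s divides m, so s divides i. Since s divides u, s divides gcd(u, i).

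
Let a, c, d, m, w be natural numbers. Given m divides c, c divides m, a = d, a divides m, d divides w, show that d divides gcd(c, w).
Because m divides c and c divides m, m = c. From a = d and a divides m, d divides m. m = c, so d divides c. Since d divides w, d divides gcd(c, w).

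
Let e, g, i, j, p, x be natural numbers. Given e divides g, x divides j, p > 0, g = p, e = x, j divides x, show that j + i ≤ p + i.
x divides j and j divides x, thus x = j. From e = x, e = j. Since g = p and e divides g, e divides p. Since e = j, j divides p. From p > 0, j ≤ p. Then j + i ≤ p + i.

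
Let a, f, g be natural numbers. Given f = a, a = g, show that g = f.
Since f = a and a = g, f = g. Then g = f.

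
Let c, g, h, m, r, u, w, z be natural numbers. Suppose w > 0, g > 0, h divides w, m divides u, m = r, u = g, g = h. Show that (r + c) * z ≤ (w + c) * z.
Since u = g and m divides u, m divides g. From g > 0, m ≤ g. Since g = h, m ≤ h. From h divides w and w > 0, h ≤ w. m ≤ h, so m ≤ w. Because m = r, r ≤ w. Then r + c ≤ w + c. By multiplying by a non-negative, (r + c) * z ≤ (w + c) * z.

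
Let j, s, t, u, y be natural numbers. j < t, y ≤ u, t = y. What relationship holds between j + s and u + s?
j + s < u + s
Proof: t = y and j < t, hence j < y. Since y ≤ u, j < u. Then j + s < u + s.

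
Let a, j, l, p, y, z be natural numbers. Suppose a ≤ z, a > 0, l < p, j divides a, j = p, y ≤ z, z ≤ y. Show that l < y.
z ≤ y and y ≤ z, therefore z = y. From j = p and j divides a, p divides a. From a > 0, p ≤ a. a ≤ z, so p ≤ z. l < p, so l < z. Since z = y, l < y.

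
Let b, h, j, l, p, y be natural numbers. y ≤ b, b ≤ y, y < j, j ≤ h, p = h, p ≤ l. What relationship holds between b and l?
b < l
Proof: y ≤ b and b ≤ y, therefore y = b. Because y < j and j ≤ h, y < h. p = h and p ≤ l, hence h ≤ l. Because y < h, y < l. Since y = b, b < l.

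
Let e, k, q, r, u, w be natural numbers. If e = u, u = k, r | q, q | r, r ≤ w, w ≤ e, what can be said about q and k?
q ≤ k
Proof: Because e = u and u = k, e = k. Since r | q and q | r, r = q. Because r ≤ w and w ≤ e, r ≤ e. From r = q, q ≤ e. From e = k, q ≤ k.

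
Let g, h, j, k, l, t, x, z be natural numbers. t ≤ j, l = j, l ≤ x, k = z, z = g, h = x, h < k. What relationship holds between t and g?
t < g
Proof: l = j and l ≤ x, so j ≤ x. t ≤ j, so t ≤ x. Since k = z and z = g, k = g. Since h = x and h < k, x < k. k = g, so x < g. Since t ≤ x, t < g.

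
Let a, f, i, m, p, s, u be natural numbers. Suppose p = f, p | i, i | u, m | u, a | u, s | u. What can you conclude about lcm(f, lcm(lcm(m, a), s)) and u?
lcm(f, lcm(lcm(m, a), s)) | u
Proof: Since p | i and i | u, p | u. Since p = f, f | u. Since m | u and a | u, lcm(m, a) | u. s | u, so lcm(lcm(m, a), s) | u. f | u, so lcm(f, lcm(lcm(m, a), s)) | u.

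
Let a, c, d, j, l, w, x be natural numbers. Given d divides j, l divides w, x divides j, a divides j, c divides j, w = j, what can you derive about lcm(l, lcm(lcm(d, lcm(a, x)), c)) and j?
lcm(l, lcm(lcm(d, lcm(a, x)), c)) divides j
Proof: w = j and l divides w, so l divides j. Since a divides j and x divides j, lcm(a, x) divides j. d divides j, so lcm(d, lcm(a, x)) divides j. Since c divides j, lcm(lcm(d, lcm(a, x)), c) divides j. Since l divides j, lcm(l, lcm(lcm(d, lcm(a, x)), c)) divides j.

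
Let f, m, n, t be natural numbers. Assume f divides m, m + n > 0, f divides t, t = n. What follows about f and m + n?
f ≤ m + n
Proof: Since t = n and f divides t, f divides n. Since f divides m, f divides m + n. Since m + n > 0, f ≤ m + n.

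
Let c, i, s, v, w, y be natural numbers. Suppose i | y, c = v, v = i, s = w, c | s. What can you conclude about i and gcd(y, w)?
i | gcd(y, w)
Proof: c = v and v = i, hence c = i. Because s = w and c | s, c | w. Since c = i, i | w. i | y, so i | gcd(y, w).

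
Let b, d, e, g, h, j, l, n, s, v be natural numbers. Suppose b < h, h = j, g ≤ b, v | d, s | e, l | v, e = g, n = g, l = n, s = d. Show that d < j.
Since l = n and n = g, l = g. From l | v and v | d, l | d. l = g, so g | d. e = g and s | e, so s | g. s = d, so d | g. g | d, so g = d. g ≤ b and b < h, therefore g < h. From g = d, d < h. Because h = j, d < j.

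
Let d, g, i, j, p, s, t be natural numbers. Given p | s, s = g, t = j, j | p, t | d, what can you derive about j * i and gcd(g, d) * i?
j * i | gcd(g, d) * i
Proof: Because s = g and p | s, p | g. j | p, so j | g. t = j and t | d, therefore j | d. j | g, so j | gcd(g, d). Then j * i | gcd(g, d) * i.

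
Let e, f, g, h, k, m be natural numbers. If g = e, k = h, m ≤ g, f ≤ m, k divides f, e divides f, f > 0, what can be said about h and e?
h divides e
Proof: g = e and m ≤ g, therefore m ≤ e. Since f ≤ m, f ≤ e. e divides f and f > 0, so e ≤ f. f ≤ e, so f = e. k divides f, so k divides e. Since k = h, h divides e.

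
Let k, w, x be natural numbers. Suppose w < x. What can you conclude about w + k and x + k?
w + k < x + k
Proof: Since w < x, by adding to both sides, w + k < x + k.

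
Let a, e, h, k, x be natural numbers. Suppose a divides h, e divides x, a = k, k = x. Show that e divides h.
From a = k and k = x, a = x. Since a divides h, x divides h. Since e divides x, e divides h.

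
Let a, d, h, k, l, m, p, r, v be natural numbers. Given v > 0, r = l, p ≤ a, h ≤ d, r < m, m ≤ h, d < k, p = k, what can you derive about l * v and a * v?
l * v < a * v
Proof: r < m and m ≤ h, so r < h. r = l, so l < h. h ≤ d and d < k, hence h < k. Because p = k and p ≤ a, k ≤ a. Since h < k, h < a. Since l < h, l < a. Combining with v > 0, by multiplying by a positive, l * v < a * v.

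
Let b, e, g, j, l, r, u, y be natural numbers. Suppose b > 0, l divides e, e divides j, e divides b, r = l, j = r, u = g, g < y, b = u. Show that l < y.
j = r and e divides j, thus e divides r. Since r = l, e divides l. l divides e, so e = l. b = u and u = g, hence b = g. e divides b and b > 0, thus e ≤ b. Since b = g, e ≤ g. Since g < y, e < y. e = l, so l < y.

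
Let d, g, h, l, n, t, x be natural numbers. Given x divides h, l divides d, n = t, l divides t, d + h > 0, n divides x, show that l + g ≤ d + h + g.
n divides x and x divides h, therefore n divides h. n = t, so t divides h. Since l divides t, l divides h. Since l divides d, l divides d + h. d + h > 0, so l ≤ d + h. Then l + g ≤ d + h + g.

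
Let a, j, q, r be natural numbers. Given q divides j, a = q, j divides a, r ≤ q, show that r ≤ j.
a = q and j divides a, thus j divides q. q divides j, so q = j. Since r ≤ q, r ≤ j.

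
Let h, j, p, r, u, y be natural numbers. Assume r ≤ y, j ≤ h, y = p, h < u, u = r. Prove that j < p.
u = r and h < u, thus h < r. j ≤ h, so j < r. y = p and r ≤ y, thus r ≤ p. Since j < r, j < p.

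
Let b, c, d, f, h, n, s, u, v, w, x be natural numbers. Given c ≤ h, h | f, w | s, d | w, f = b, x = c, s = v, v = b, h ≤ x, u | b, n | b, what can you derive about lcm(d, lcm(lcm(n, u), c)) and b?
lcm(d, lcm(lcm(n, u), c)) | b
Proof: Because s = v and v = b, s = b. w | s, so w | b. Since d | w, d | b. n | b and u | b, thus lcm(n, u) | b. x = c and h ≤ x, thus h ≤ c. Because c ≤ h, h = c. f = b and h | f, therefore h | b. Since h = c, c | b. lcm(n, u) | b, so lcm(lcm(n, u), c) | b. Since d | b, lcm(d, lcm(lcm(n, u), c)) | b.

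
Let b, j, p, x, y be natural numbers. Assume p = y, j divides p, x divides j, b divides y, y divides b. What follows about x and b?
x divides b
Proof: y divides b and b divides y, therefore y = b. Since p = y, p = b. Since j divides p, j divides b. Because x divides j, x divides b.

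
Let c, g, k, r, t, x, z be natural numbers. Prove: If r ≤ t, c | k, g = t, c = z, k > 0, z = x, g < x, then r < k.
g = t and g < x, therefore t < x. c = z and z = x, so c = x. c | k, so x | k. k > 0, so x ≤ k. t < x, so t < k. Because r ≤ t, r < k.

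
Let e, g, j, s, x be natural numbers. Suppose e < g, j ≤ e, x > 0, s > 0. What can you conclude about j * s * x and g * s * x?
j * s * x < g * s * x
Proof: j ≤ e and e < g, therefore j < g. Combining with s > 0, by multiplying by a positive, j * s < g * s. Because x > 0, by multiplying by a positive, j * s * x < g * s * x.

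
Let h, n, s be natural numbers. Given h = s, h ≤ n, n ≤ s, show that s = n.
From h = s and h ≤ n, s ≤ n. Since n ≤ s, s = n.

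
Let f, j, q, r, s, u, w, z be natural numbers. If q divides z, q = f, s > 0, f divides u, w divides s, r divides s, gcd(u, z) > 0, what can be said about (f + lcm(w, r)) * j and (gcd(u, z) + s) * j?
(f + lcm(w, r)) * j ≤ (gcd(u, z) + s) * j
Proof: q = f and q divides z, therefore f divides z. Since f divides u, f divides gcd(u, z). gcd(u, z) > 0, so f ≤ gcd(u, z). w divides s and r divides s, so lcm(w, r) divides s. Since s > 0, lcm(w, r) ≤ s. f ≤ gcd(u, z), so f + lcm(w, r) ≤ gcd(u, z) + s. By multiplying by a non-negative, (f + lcm(w, r)) * j ≤ (gcd(u, z) + s) * j.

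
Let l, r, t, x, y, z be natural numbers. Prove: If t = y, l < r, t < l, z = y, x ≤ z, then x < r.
z = y and x ≤ z, hence x ≤ y. t = y and t < l, hence y < l. Since x ≤ y, x < l. From l < r, x < r.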